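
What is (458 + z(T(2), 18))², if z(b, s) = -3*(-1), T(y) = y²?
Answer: 212521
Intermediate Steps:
z(b, s) = 3
(458 + z(T(2), 18))² = (458 + 3)² = 461² = 212521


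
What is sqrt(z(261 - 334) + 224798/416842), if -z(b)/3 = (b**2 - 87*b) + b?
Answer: I*sqrt(1512576900052882)/208421 ≈ 186.6*I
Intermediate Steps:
z(b) = -3*b**2 + 258*b (z(b) = -3*((b**2 - 87*b) + b) = -3*(b**2 - 86*b) = -3*b**2 + 258*b)
sqrt(z(261 - 334) + 224798/416842) = sqrt(3*(261 - 334)*(86 - (261 - 334)) + 224798/416842) = sqrt(3*(-73)*(86 - 1*(-73)) + 224798*(1/416842)) = sqrt(3*(-73)*(86 + 73) + 112399/208421) = sqrt(3*(-73)*159 + 112399/208421) = sqrt(-34821 + 112399/208421) = sqrt(-7257315242/208421) = I*sqrt(1512576900052882)/208421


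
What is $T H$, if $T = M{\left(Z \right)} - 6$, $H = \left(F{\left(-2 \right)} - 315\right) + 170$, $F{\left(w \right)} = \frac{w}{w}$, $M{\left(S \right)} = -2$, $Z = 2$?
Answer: $1152$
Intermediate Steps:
$F{\left(w \right)} = 1$
$H = -144$ ($H = \left(1 - 315\right) + 170 = -314 + 170 = -144$)
$T = -8$ ($T = -2 - 6 = -8$)
$T H = \left(-8\right) \left(-144\right) = 1152$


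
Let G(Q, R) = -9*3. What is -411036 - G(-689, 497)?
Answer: -411009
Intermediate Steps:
G(Q, R) = -27
-411036 - G(-689, 497) = -411036 - 1*(-27) = -411036 + 27 = -411009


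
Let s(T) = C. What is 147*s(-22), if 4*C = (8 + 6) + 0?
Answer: 1029/2 ≈ 514.50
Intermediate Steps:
C = 7/2 (C = ((8 + 6) + 0)/4 = (14 + 0)/4 = (1/4)*14 = 7/2 ≈ 3.5000)
s(T) = 7/2
147*s(-22) = 147*(7/2) = 1029/2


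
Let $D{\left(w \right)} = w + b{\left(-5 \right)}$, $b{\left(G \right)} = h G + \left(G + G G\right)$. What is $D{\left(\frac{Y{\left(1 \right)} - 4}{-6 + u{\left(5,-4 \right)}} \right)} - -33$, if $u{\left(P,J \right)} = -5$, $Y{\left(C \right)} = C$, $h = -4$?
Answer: $\frac{806}{11} \approx 73.273$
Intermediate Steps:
$b{\left(G \right)} = G^{2} - 3 G$ ($b{\left(G \right)} = - 4 G + \left(G + G G\right) = - 4 G + \left(G + G^{2}\right) = G^{2} - 3 G$)
$D{\left(w \right)} = 40 + w$ ($D{\left(w \right)} = w - 5 \left(-3 - 5\right) = w - -40 = w + 40 = 40 + w$)
$D{\left(\frac{Y{\left(1 \right)} - 4}{-6 + u{\left(5,-4 \right)}} \right)} - -33 = \left(40 + \frac{1 - 4}{-6 - 5}\right) - -33 = \left(40 - \frac{3}{-11}\right) + 33 = \left(40 - - \frac{3}{11}\right) + 33 = \left(40 + \frac{3}{11}\right) + 33 = \frac{443}{11} + 33 = \frac{806}{11}$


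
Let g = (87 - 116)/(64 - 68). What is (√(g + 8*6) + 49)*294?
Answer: 14406 + 147*√221 ≈ 16591.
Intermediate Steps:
g = 29/4 (g = -29/(-4) = -29*(-¼) = 29/4 ≈ 7.2500)
(√(g + 8*6) + 49)*294 = (√(29/4 + 8*6) + 49)*294 = (√(29/4 + 48) + 49)*294 = (√(221/4) + 49)*294 = (√221/2 + 49)*294 = (49 + √221/2)*294 = 14406 + 147*√221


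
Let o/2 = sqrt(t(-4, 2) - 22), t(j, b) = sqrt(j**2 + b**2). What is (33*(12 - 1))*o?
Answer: 726*sqrt(-22 + 2*sqrt(5)) ≈ 3039.5*I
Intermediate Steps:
t(j, b) = sqrt(b**2 + j**2)
o = 2*sqrt(-22 + 2*sqrt(5)) (o = 2*sqrt(sqrt(2**2 + (-4)**2) - 22) = 2*sqrt(sqrt(4 + 16) - 22) = 2*sqrt(sqrt(20) - 22) = 2*sqrt(2*sqrt(5) - 22) = 2*sqrt(-22 + 2*sqrt(5)) ≈ 8.3733*I)
(33*(12 - 1))*o = (33*(12 - 1))*(2*sqrt(-22 + 2*sqrt(5))) = (33*11)*(2*sqrt(-22 + 2*sqrt(5))) = 363*(2*sqrt(-22 + 2*sqrt(5))) = 726*sqrt(-22 + 2*sqrt(5))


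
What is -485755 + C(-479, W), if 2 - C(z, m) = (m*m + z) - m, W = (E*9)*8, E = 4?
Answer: -567930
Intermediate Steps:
W = 288 (W = (4*9)*8 = 36*8 = 288)
C(z, m) = 2 + m - z - m² (C(z, m) = 2 - ((m*m + z) - m) = 2 - ((m² + z) - m) = 2 - ((z + m²) - m) = 2 - (z + m² - m) = 2 + (m - z - m²) = 2 + m - z - m²)
-485755 + C(-479, W) = -485755 + (2 + 288 - 1*(-479) - 1*288²) = -485755 + (2 + 288 + 479 - 1*82944) = -485755 + (2 + 288 + 479 - 82944) = -485755 - 82175 = -567930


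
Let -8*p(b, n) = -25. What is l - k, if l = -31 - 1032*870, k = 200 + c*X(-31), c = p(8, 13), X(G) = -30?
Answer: -3591909/4 ≈ -8.9798e+5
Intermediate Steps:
p(b, n) = 25/8 (p(b, n) = -⅛*(-25) = 25/8)
c = 25/8 ≈ 3.1250
k = 425/4 (k = 200 + (25/8)*(-30) = 200 - 375/4 = 425/4 ≈ 106.25)
l = -897871 (l = -31 - 897840 = -897871)
l - k = -897871 - 1*425/4 = -897871 - 425/4 = -3591909/4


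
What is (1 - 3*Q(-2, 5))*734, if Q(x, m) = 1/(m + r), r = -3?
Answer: -367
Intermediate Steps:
Q(x, m) = 1/(-3 + m) (Q(x, m) = 1/(m - 3) = 1/(-3 + m))
(1 - 3*Q(-2, 5))*734 = (1 - 3/(-3 + 5))*734 = (1 - 3/2)*734 = -½*734 = -367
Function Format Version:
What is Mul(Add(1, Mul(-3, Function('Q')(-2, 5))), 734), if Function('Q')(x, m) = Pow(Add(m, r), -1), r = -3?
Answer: -367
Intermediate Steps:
Function('Q')(x, m) = Pow(Add(-3, m), -1) (Function('Q')(x, m) = Pow(Add(m, -3), -1) = Pow(Add(-3, m), -1))
Mul(Add(1, Mul(-3, Function('Q')(-2, 5))), 734) = Mul(Add(1, Mul(-3, Pow(Add(-3, 5), -1))), 734) = Mul(Add(1, Mul(-3, Pow(2, -1))), 734) = Mul(Add(1, Mul(-3, Rational(1, 2))), 734) = Mul(Add(1, Rational(-3, 2)), 734) = Mul(Rational(-1, 2), 734) = -367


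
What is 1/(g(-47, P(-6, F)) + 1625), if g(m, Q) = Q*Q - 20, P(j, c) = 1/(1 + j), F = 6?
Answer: 25/40126 ≈ 0.00062304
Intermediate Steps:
g(m, Q) = -20 + Q**2 (g(m, Q) = Q**2 - 20 = -20 + Q**2)
1/(g(-47, P(-6, F)) + 1625) = 1/((-20 + (1/(1 - 6))**2) + 1625) = 1/((-20 + (1/(-5))**2) + 1625) = 1/((-20 + (-1/5)**2) + 1625) = 1/((-20 + 1/25) + 1625) = 1/(-499/25 + 1625) = 1/(40126/25) = 25/40126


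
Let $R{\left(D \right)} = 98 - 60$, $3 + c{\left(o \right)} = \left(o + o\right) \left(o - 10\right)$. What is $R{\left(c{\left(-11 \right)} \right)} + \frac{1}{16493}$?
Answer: $\frac{626735}{16493} \approx 38.0$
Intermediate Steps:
$c{\left(o \right)} = -3 + 2 o \left(-10 + o\right)$ ($c{\left(o \right)} = -3 + \left(o + o\right) \left(o - 10\right) = -3 + 2 o \left(-10 + o\right)$)
$R{\left(D \right)} = 38$
$R{\left(c{\left(-11 \right)} \right)} + \frac{1}{16493} = 38 + \frac{1}{16493} = \frac{626735}{16493}$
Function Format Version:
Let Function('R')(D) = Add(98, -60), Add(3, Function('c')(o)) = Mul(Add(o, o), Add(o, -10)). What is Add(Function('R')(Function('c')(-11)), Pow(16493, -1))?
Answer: Rational(626735, 16493) ≈ 38.000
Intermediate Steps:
Function('c')(o) = Add(-3, Mul(2, o, Add(-10, o))) (Function('c')(o) = Add(-3, Mul(Add(o, o), Add(o, -10))) = Add(-3, Mul(Mul(2, o), Add(-10, o))) = Add(-3, Mul(2, o, Add(-10, o))))
Function('R')(D) = 38
Add(Function('R')(Function('c')(-11)), Pow(16493, -1)) = Add(38, Pow(16493, -1)) = Add(38, Rational(1, 16493)) = Rational(626735, 16493)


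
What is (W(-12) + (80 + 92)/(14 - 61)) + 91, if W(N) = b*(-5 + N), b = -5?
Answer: 8100/47 ≈ 172.34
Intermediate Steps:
W(N) = 25 - 5*N (W(N) = -5*(-5 + N) = 25 - 5*N)
(W(-12) + (80 + 92)/(14 - 61)) + 91 = ((25 - 5*(-12)) + (80 + 92)/(14 - 61)) + 91 = ((25 + 60) + 172/(-47)) + 91 = (85 + 172*(-1/47)) + 91 = (85 - 172/47) + 91 = 3823/47 + 91 = 8100/47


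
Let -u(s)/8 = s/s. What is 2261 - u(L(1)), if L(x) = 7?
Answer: 2269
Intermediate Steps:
u(s) = -8 (u(s) = -8*s/s = -8*1 = -8)
2261 - u(L(1)) = 2261 - 1*(-8) = 2261 + 8 = 2269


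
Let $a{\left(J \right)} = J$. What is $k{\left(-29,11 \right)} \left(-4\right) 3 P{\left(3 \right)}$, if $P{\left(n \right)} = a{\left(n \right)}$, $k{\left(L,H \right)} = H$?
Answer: $-396$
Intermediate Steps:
$P{\left(n \right)} = n$
$k{\left(-29,11 \right)} \left(-4\right) 3 P{\left(3 \right)} = 11 \left(-4\right) 3 \cdot 3 = 11 \left(\left(-12\right) 3\right) = 11 \left(-36\right) = -396$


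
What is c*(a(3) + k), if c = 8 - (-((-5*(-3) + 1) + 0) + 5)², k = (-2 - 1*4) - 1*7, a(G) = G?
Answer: 1130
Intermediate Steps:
k = -13 (k = (-2 - 4) - 7 = -6 - 7 = -13)
c = -113 (c = 8 - (-((15 + 1) + 0) + 5)² = 8 - (-(16 + 0) + 5)² = 8 - (-1*16 + 5)² = 8 - (-16 + 5)² = 8 - 1*(-11)² = 8 - 1*121 = 8 - 121 = -113)
c*(a(3) + k) = -113*(3 - 13) = -113*(-10) = 1130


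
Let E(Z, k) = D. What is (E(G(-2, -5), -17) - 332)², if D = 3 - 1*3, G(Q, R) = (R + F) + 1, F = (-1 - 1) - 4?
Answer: 110224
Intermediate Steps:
F = -6 (F = -2 - 4 = -6)
G(Q, R) = -5 + R (G(Q, R) = (R - 6) + 1 = (-6 + R) + 1 = -5 + R)
D = 0 (D = 3 - 3 = 0)
E(Z, k) = 0
(E(G(-2, -5), -17) - 332)² = (0 - 332)² = (-332)² = 110224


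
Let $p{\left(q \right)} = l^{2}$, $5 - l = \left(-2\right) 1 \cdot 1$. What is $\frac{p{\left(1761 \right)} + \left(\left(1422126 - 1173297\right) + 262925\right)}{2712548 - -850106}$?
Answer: $\frac{12483}{86894} \approx 0.14366$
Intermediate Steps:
$l = 7$ ($l = 5 - \left(-2\right) 1 \cdot 1 = 5 - \left(-2\right) 1 = 5 - -2 = 5 + 2 = 7$)
$p{\left(q \right)} = 49$ ($p{\left(q \right)} = 7^{2} = 49$)
$\frac{p{\left(1761 \right)} + \left(\left(1422126 - 1173297\right) + 262925\right)}{2712548 - -850106} = \frac{49 + \left(\left(1422126 - 1173297\right) + 262925\right)}{2712548 - -850106} = \frac{49 + \left(248829 + 262925\right)}{2712548 + 850106} = \frac{49 + 511754}{3562654} = 511803 \cdot \frac{1}{3562654} = \frac{12483}{86894}$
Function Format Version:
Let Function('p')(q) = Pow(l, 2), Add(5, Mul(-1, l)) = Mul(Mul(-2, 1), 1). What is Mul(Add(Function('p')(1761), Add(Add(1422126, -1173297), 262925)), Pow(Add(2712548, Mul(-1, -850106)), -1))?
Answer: Rational(12483, 86894) ≈ 0.14366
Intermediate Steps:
l = 7 (l = Add(5, Mul(-1, Mul(Mul(-2, 1), 1))) = Add(5, Mul(-1, Mul(-2, 1))) = Add(5, Mul(-1, -2)) = Add(5, 2) = 7)
Function('p')(q) = 49 (Function('p')(q) = Pow(7, 2) = 49)
Mul(Add(Function('p')(1761), Add(Add(1422126, -1173297), 262925)), Pow(Add(2712548, Mul(-1, -850106)), -1)) = Mul(Add(49, Add(Add(1422126, -1173297), 262925)), Pow(Add(2712548, Mul(-1, -850106)), -1)) = Mul(Add(49, Add(248829, 262925)), Pow(Add(2712548, 850106), -1)) = Mul(Add(49, 511754), Pow(3562654, -1)) = Mul(511803, Rational(1, 3562654)) = Rational(12483, 86894)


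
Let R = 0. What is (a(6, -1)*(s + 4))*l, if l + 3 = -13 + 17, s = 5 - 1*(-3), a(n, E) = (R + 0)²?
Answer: 0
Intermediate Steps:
a(n, E) = 0 (a(n, E) = (0 + 0)² = 0² = 0)
s = 8 (s = 5 + 3 = 8)
l = 1 (l = -3 + (-13 + 17) = -3 + 4 = 1)
(a(6, -1)*(s + 4))*l = (0*(8 + 4))*1 = (0*12)*1 = 0*1 = 0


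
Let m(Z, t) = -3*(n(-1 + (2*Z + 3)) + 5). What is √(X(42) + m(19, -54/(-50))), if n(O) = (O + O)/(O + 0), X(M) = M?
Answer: √21 ≈ 4.5826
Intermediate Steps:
n(O) = 2 (n(O) = (2*O)/O = 2)
m(Z, t) = -21 (m(Z, t) = -3*(2 + 5) = -3*7 = -21)
√(X(42) + m(19, -54/(-50))) = √(42 - 21) = √21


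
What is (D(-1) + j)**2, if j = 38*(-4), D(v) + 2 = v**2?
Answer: 23409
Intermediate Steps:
D(v) = -2 + v**2
j = -152
(D(-1) + j)**2 = ((-2 + (-1)**2) - 152)**2 = ((-2 + 1) - 152)**2 = (-1 - 152)**2 = (-153)**2 = 23409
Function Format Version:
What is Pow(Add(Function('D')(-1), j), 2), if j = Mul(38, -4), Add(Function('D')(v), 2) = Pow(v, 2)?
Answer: 23409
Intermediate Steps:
Function('D')(v) = Add(-2, Pow(v, 2))
j = -152
Pow(Add(Function('D')(-1), j), 2) = Pow(Add(Add(-2, Pow(-1, 2)), -152), 2) = Pow(Add(Add(-2, 1), -152), 2) = Pow(Add(-1, -152), 2) = Pow(-153, 2) = 23409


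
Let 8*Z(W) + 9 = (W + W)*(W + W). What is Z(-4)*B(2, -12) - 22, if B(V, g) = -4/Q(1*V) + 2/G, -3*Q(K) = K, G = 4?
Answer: 363/16 ≈ 22.688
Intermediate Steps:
Q(K) = -K/3
B(V, g) = ½ + 12/V (B(V, g) = -4*(-3/V) + 2/4 = -4*(-3/V) + 2*(¼) = -(-12)/V + ½ = 12/V + ½ = ½ + 12/V)
Z(W) = -9/8 + W²/2 (Z(W) = -9/8 + ((W + W)*(W + W))/8 = -9/8 + ((2*W)*(2*W))/8 = -9/8 + (4*W²)/8 = -9/8 + W²/2)
Z(-4)*B(2, -12) - 22 = (-9/8 + (½)*(-4)²)*((½)*(24 + 2)/2) - 22 = (-9/8 + (½)*16)*((½)*(½)*26) - 22 = (-9/8 + 8)*(13/2) - 22 = (55/8)*(13/2) - 22 = 715/16 - 22 = 363/16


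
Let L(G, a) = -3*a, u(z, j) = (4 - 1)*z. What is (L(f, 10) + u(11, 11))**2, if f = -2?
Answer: 9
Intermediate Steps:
u(z, j) = 3*z
(L(f, 10) + u(11, 11))**2 = (-3*10 + 3*11)**2 = (-30 + 33)**2 = 3**2 = 9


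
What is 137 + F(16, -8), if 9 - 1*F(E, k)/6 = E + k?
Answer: 143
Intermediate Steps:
F(E, k) = 54 - 6*E - 6*k (F(E, k) = 54 - 6*(E + k) = 54 + (-6*E - 6*k) = 54 - 6*E - 6*k)
137 + F(16, -8) = 137 + (54 - 6*16 - 6*(-8)) = 137 + (54 - 96 + 48) = 137 + 6 = 143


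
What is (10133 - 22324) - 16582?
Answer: -28773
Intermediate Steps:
(10133 - 22324) - 16582 = -12191 - 16582 = -28773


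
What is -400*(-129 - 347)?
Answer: 190400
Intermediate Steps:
-400*(-129 - 347) = -400*(-476) = 190400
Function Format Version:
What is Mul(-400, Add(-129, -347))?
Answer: 190400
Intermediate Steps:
Mul(-400, Add(-129, -347)) = Mul(-400, -476) = 190400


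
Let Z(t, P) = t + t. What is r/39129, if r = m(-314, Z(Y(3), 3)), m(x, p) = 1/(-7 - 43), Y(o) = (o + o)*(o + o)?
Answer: -1/1956450 ≈ -5.1113e-7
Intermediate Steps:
Y(o) = 4*o² (Y(o) = (2*o)*(2*o) = 4*o²)
Z(t, P) = 2*t
m(x, p) = -1/50 (m(x, p) = 1/(-50) = -1/50)
r = -1/50 ≈ -0.020000
r/39129 = -1/50/39129 = -1/50*1/39129 = -1/1956450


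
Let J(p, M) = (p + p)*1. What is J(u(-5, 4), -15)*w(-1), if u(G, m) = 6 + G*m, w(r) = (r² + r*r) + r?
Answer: -28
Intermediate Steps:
w(r) = r + 2*r² (w(r) = (r² + r²) + r = 2*r² + r = r + 2*r²)
J(p, M) = 2*p (J(p, M) = (2*p)*1 = 2*p)
J(u(-5, 4), -15)*w(-1) = (2*(6 - 5*4))*(-(1 + 2*(-1))) = (2*(6 - 20))*(-(1 - 2)) = (2*(-14))*(-1*(-1)) = -28*1 = -28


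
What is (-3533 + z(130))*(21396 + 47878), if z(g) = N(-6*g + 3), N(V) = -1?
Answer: -244814316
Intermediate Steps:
z(g) = -1
(-3533 + z(130))*(21396 + 47878) = (-3533 - 1)*(21396 + 47878) = -3534*69274 = -244814316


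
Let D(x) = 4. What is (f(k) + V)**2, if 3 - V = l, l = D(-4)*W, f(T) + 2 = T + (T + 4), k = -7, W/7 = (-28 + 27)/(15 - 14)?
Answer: 361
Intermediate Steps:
W = -7 (W = 7*((-28 + 27)/(15 - 14)) = 7*(-1/1) = 7*(-1*1) = 7*(-1) = -7)
f(T) = 2 + 2*T (f(T) = -2 + (T + (T + 4)) = -2 + (T + (4 + T)) = -2 + (4 + 2*T) = 2 + 2*T)
l = -28 (l = 4*(-7) = -28)
V = 31 (V = 3 - 1*(-28) = 3 + 28 = 31)
(f(k) + V)**2 = ((2 + 2*(-7)) + 31)**2 = ((2 - 14) + 31)**2 = (-12 + 31)**2 = 19**2 = 361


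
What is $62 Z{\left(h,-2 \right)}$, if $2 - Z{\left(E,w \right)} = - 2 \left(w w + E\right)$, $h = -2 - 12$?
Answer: $-1116$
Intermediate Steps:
$h = -14$ ($h = -2 - 12 = -14$)
$Z{\left(E,w \right)} = 2 + 2 E + 2 w^{2}$ ($Z{\left(E,w \right)} = 2 - - 2 \left(w w + E\right) = 2 - - 2 \left(w^{2} + E\right) = 2 - - 2 \left(E + w^{2}\right) = 2 - \left(- 2 E - 2 w^{2}\right) = 2 + \left(2 E + 2 w^{2}\right) = 2 + 2 E + 2 w^{2}$)
$62 Z{\left(h,-2 \right)} = 62 \left(2 + 2 \left(-14\right) + 2 \left(-2\right)^{2}\right) = 62 \left(2 - 28 + 2 \cdot 4\right) = 62 \left(2 - 28 + 8\right) = 62 \left(-18\right) = -1116$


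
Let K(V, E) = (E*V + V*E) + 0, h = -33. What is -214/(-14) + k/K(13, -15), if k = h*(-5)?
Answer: 2705/182 ≈ 14.863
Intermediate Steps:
k = 165 (k = -33*(-5) = 165)
K(V, E) = 2*E*V (K(V, E) = (E*V + E*V) + 0 = 2*E*V + 0 = 2*E*V)
-214/(-14) + k/K(13, -15) = -214/(-14) + 165/((2*(-15)*13)) = -214*(-1/14) + 165/(-390) = 107/7 + 165*(-1/390) = 107/7 - 11/26 = 2705/182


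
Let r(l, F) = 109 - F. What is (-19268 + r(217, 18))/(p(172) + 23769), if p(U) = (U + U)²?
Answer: -19177/142105 ≈ -0.13495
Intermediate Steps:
p(U) = 4*U² (p(U) = (2*U)² = 4*U²)
(-19268 + r(217, 18))/(p(172) + 23769) = (-19268 + (109 - 1*18))/(4*172² + 23769) = (-19268 + (109 - 18))/(4*29584 + 23769) = (-19268 + 91)/(118336 + 23769) = -19177/142105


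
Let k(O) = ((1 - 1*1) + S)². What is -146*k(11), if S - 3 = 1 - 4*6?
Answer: -58400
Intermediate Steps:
S = -20 (S = 3 + (1 - 4*6) = 3 + (1 - 24) = 3 - 23 = -20)
k(O) = 400 (k(O) = ((1 - 1*1) - 20)² = ((1 - 1) - 20)² = (0 - 20)² = (-20)² = 400)
-146*k(11) = -146*400 = -58400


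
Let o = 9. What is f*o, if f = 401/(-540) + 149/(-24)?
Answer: -7507/120 ≈ -62.558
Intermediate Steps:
f = -7507/1080 (f = 401*(-1/540) + 149*(-1/24) = -401/540 - 149/24 = -7507/1080 ≈ -6.9509)
f*o = -7507/1080*9 = -7507/120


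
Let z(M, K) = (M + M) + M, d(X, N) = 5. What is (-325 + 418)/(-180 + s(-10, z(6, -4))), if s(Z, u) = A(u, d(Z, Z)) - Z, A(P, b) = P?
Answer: -93/152 ≈ -0.61184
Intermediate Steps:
z(M, K) = 3*M (z(M, K) = 2*M + M = 3*M)
s(Z, u) = u - Z
(-325 + 418)/(-180 + s(-10, z(6, -4))) = (-325 + 418)/(-180 + (3*6 - 1*(-10))) = 93/(-180 + (18 + 10)) = 93/(-180 + 28) = 93/(-152) = 93*(-1/152) = -93/152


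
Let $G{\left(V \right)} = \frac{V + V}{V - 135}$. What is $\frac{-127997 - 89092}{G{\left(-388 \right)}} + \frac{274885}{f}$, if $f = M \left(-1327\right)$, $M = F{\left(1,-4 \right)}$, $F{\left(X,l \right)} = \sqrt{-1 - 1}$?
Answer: $- \frac{113537547}{776} + \frac{274885 i \sqrt{2}}{2654} \approx -1.4631 \cdot 10^{5} + 146.48 i$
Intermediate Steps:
$F{\left(X,l \right)} = i \sqrt{2}$ ($F{\left(X,l \right)} = \sqrt{-2} = i \sqrt{2}$)
$M = i \sqrt{2} \approx 1.4142 i$
$G{\left(V \right)} = \frac{2 V}{-135 + V}$
$f = - 1327 i \sqrt{2}$ ($f = i \sqrt{2} \left(-1327\right) = - 1327 i \sqrt{2} \approx - 1876.7 i$)
$\frac{-127997 - 89092}{G{\left(-388 \right)}} + \frac{274885}{f} = \frac{-127997 - 89092}{2 \left(-388\right) \frac{1}{-135 - 388}} + \frac{274885}{\left(-1327\right) i \sqrt{2}} = - \frac{217089}{2 \left(-388\right) \frac{1}{-523}} + 274885 \frac{i \sqrt{2}}{2654} = - \frac{217089}{2 \left(-388\right) \left(- \frac{1}{523}\right)} + \frac{274885 i \sqrt{2}}{2654} = - \frac{217089}{\frac{776}{523}} + \frac{274885 i \sqrt{2}}{2654} = \left(-217089\right) \frac{523}{776} + \frac{274885 i \sqrt{2}}{2654} = - \frac{113537547}{776} + \frac{274885 i \sqrt{2}}{2654}$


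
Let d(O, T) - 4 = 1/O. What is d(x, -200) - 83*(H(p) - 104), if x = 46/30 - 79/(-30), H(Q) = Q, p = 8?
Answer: 199306/25 ≈ 7972.2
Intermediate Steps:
x = 25/6 (x = 46*(1/30) - 79*(-1/30) = 23/15 + 79/30 = 25/6 ≈ 4.1667)
d(O, T) = 4 + 1/O
d(x, -200) - 83*(H(p) - 104) = (4 + 1/(25/6)) - 83*(8 - 104) = (4 + 6/25) - 83*(-96) = 106/25 + 7968 = 199306/25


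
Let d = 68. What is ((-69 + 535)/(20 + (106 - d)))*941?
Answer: 219253/29 ≈ 7560.4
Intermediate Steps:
((-69 + 535)/(20 + (106 - d)))*941 = ((-69 + 535)/(20 + (106 - 1*68)))*941 = (466/(20 + (106 - 68)))*941 = (466/(20 + 38))*941 = (466/58)*941 = (466*(1/58))*941 = (233/29)*941 = 219253/29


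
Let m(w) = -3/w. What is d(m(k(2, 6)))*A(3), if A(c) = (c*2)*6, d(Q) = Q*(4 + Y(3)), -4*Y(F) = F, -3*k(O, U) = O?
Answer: 1053/2 ≈ 526.50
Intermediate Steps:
k(O, U) = -O/3
Y(F) = -F/4
d(Q) = 13*Q/4 (d(Q) = Q*(4 - ¼*3) = Q*(4 - ¾) = Q*(13/4) = 13*Q/4)
A(c) = 12*c (A(c) = (2*c)*6 = 12*c)
d(m(k(2, 6)))*A(3) = (13*(-3/((-⅓*2)))/4)*(12*3) = (13*(-3/(-⅔))/4)*36 = (13*(-3*(-3/2))/4)*36 = ((13/4)*(9/2))*36 = (117/8)*36 = 1053/2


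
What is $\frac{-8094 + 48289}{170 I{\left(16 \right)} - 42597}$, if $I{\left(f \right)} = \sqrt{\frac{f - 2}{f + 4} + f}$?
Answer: $- \frac{1712186415}{1814021779} - \frac{683315 \sqrt{1670}}{1814021779} \approx -0.95926$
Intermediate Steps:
$I{\left(f \right)} = \sqrt{f + \frac{-2 + f}{4 + f}}$ ($I{\left(f \right)} = \sqrt{\frac{-2 + f}{4 + f} + f} = \sqrt{f + \frac{-2 + f}{4 + f}}$)
$\frac{-8094 + 48289}{170 I{\left(16 \right)} - 42597} = \frac{-8094 + 48289}{170 \sqrt{\frac{-2 + 16 + 16 \left(4 + 16\right)}{4 + 16}} - 42597} = \frac{40195}{170 \sqrt{\frac{-2 + 16 + 16 \cdot 20}{20}} - 42597} = \frac{40195}{170 \sqrt{\frac{-2 + 16 + 320}{20}} - 42597} = \frac{40195}{170 \sqrt{\frac{1}{20} \cdot 334} - 42597} = \frac{40195}{170 \sqrt{\frac{167}{10}} - 42597} = \frac{40195}{170 \frac{\sqrt{1670}}{10} - 42597} = \frac{40195}{17 \sqrt{1670} - 42597} = \frac{40195}{-42597 + 17 \sqrt{1670}}$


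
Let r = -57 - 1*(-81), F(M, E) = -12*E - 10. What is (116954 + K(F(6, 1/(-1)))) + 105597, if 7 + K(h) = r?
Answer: 222568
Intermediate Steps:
F(M, E) = -10 - 12*E
r = 24 (r = -57 + 81 = 24)
K(h) = 17 (K(h) = -7 + 24 = 17)
(116954 + K(F(6, 1/(-1)))) + 105597 = (116954 + 17) + 105597 = 116971 + 105597 = 222568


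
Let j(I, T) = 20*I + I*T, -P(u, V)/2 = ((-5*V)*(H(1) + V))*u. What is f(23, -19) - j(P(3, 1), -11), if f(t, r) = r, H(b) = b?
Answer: -559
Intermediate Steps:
P(u, V) = 10*V*u*(1 + V) (P(u, V) = -2*(-5*V)*(1 + V)*u = -2*(-5*V*(1 + V))*u = -(-10)*V*u*(1 + V) = 10*V*u*(1 + V))
f(23, -19) - j(P(3, 1), -11) = -19 - 10*1*3*(1 + 1)*(20 - 11) = -19 - 10*1*3*2*9 = -19 - 60*9 = -19 - 1*540 = -19 - 540 = -559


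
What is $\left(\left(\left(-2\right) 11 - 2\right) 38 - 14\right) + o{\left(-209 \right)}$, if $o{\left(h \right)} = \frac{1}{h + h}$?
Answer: $- \frac{387069}{418} \approx -926.0$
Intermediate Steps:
$o{\left(h \right)} = \frac{1}{2 h}$
$\left(\left(\left(-2\right) 11 - 2\right) 38 - 14\right) + o{\left(-209 \right)} = \left(\left(\left(-2\right) 11 - 2\right) 38 - 14\right) + \frac{1}{2 \left(-209\right)} = \left(\left(-22 - 2\right) 38 - 14\right) + \frac{1}{2} \left(- \frac{1}{209}\right) = \left(\left(-24\right) 38 - 14\right) - \frac{1}{418} = \left(-912 - 14\right) - \frac{1}{418} = -926 - \frac{1}{418} = - \frac{387069}{418}$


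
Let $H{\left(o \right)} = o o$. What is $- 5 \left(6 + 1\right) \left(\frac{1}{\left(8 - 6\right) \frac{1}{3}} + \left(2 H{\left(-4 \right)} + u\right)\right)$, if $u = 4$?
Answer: $- \frac{2625}{2} \approx -1312.5$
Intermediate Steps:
$H{\left(o \right)} = o^{2}$
$- 5 \left(6 + 1\right) \left(\frac{1}{\left(8 - 6\right) \frac{1}{3}} + \left(2 H{\left(-4 \right)} + u\right)\right) = - 5 \left(6 + 1\right) \left(\frac{1}{\left(8 - 6\right) \frac{1}{3}} + \left(2 \left(-4\right)^{2} + 4\right)\right) = \left(-5\right) 7 \left(\frac{1}{\left(8 - 6\right) \frac{1}{3}} + \left(2 \cdot 16 + 4\right)\right) = - 35 \left(\frac{1}{2 \cdot \frac{1}{3}} + \left(32 + 4\right)\right) = - 35 \left(\frac{1}{\frac{2}{3}} + 36\right) = - 35 \left(\frac{3}{2} + 36\right) = \left(-35\right) \frac{75}{2} = - \frac{2625}{2}$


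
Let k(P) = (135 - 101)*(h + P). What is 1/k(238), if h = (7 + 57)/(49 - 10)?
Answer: 39/317764 ≈ 0.00012273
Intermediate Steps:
h = 64/39 ≈ 1.6410
k(P) = 2176/39 + 34*P (k(P) = (135 - 101)*(64/39 + P) = 34*(64/39 + P) = 2176/39 + 34*P)
1/k(238) = 1/(2176/39 + 34*238) = 1/(2176/39 + 8092) = 1/(317764/39) = 39/317764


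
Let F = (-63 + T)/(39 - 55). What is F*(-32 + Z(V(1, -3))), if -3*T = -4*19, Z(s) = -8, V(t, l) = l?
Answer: -565/6 ≈ -94.167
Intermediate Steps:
T = 76/3 (T = -(-4)*19/3 = -1/3*(-76) = 76/3 ≈ 25.333)
F = 113/48 (F = (-63 + 76/3)/(39 - 55) = -113/3/(-16) = -113/3*(-1/16) = 113/48 ≈ 2.3542)
F*(-32 + Z(V(1, -3))) = 113*(-32 - 8)/48 = (113/48)*(-40) = -565/6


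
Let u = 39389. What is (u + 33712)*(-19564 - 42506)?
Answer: -4537379070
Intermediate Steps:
(u + 33712)*(-19564 - 42506) = (39389 + 33712)*(-19564 - 42506) = 73101*(-62070) = -4537379070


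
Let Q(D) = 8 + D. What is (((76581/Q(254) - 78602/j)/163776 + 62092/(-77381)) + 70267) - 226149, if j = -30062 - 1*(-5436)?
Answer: -6373059428789609806489/40883660055159936 ≈ -1.5588e+5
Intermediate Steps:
j = -24626 (j = -30062 + 5436 = -24626)
(((76581/Q(254) - 78602/j)/163776 + 62092/(-77381)) + 70267) - 226149 = (((76581/(8 + 254) - 78602/(-24626))/163776 + 62092/(-77381)) + 70267) - 226149 = (((76581/262 - 78602*(-1/24626))*(1/163776) + 62092*(-1/77381)) + 70267) - 226149 = (((76581*(1/262) + 39301/12313)*(1/163776) - 62092/77381) + 70267) - 226149 = (((76581/262 + 39301/12313)*(1/163776) - 62092/77381) + 70267) - 226149 = (((953238715/3226006)*(1/163776) - 62092/77381) + 70267) - 226149 = ((953238715/528342358656 - 62092/77381) + 70267) - 226149 = (-32732071168662937/40883660055159936 + 70267) - 226149 = 2872739409024754559975/40883660055159936 - 226149 = -6373059428789609806489/40883660055159936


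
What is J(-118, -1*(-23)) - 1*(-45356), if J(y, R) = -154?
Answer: 45202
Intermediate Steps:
J(-118, -1*(-23)) - 1*(-45356) = -154 - 1*(-45356) = -154 + 45356 = 45202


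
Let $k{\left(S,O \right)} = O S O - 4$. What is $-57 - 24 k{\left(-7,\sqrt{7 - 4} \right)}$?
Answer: $543$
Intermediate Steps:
$k{\left(S,O \right)} = -4 + S O^{2}$ ($k{\left(S,O \right)} = S O^{2} - 4 = -4 + S O^{2}$)
$-57 - 24 k{\left(-7,\sqrt{7 - 4} \right)} = -57 - 24 \left(-4 - 7 \left(\sqrt{7 - 4}\right)^{2}\right) = -57 - 24 \left(-4 - 7 \left(\sqrt{3}\right)^{2}\right) = -57 - 24 \left(-4 - 21\right) = -57 - -600 = -57 + 600 = 543$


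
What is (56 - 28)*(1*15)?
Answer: 420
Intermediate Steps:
(56 - 28)*(1*15) = 28*15 = 420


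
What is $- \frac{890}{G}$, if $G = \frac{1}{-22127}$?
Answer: $19693030$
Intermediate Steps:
$G = - \frac{1}{22127} \approx -4.5194 \cdot 10^{-5}$
$- \frac{890}{G} = - \frac{890}{- \frac{1}{22127}} = \left(-890\right) \left(-22127\right) = 19693030$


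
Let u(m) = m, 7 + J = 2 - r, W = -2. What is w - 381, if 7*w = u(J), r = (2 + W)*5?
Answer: -2672/7 ≈ -381.71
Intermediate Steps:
r = 0 (r = (2 - 2)*5 = 0*5 = 0)
J = -5 (J = -7 + (2 - 1*0) = -7 + (2 + 0) = -7 + 2 = -5)
w = -5/7 (w = (⅐)*(-5) = -5/7 ≈ -0.71429)
w - 381 = -5/7 - 381 = -2672/7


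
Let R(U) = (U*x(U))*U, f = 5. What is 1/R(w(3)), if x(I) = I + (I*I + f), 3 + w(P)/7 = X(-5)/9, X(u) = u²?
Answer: 6561/93100 ≈ 0.070473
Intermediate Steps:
w(P) = -14/9 (w(P) = -21 + 7*((-5)²/9) = -21 + 7*(25*(⅑)) = -21 + 7*(25/9) = -21 + 175/9 = -14/9)
x(I) = 5 + I + I² (x(I) = I + (I*I + 5) = I + (I² + 5) = I + (5 + I²) = 5 + I + I²)
R(U) = U²*(5 + U + U²) (R(U) = (U*(5 + U + U²))*U = U²*(5 + U + U²))
1/R(w(3)) = 1/((-14/9)²*(5 - 14/9 + (-14/9)²)) = 1/(196*(5 - 14/9 + 196/81)/81) = 1/((196/81)*(475/81)) = 1/(93100/6561) = 6561/93100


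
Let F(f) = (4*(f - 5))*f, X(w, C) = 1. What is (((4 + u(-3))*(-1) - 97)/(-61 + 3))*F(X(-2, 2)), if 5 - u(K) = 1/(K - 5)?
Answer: -849/29 ≈ -29.276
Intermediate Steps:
u(K) = 5 - 1/(-5 + K) (u(K) = 5 - 1/(K - 5) = 5 - 1/(-5 + K))
F(f) = f*(-20 + 4*f) (F(f) = (4*(-5 + f))*f = (-20 + 4*f)*f = f*(-20 + 4*f))
(((4 + u(-3))*(-1) - 97)/(-61 + 3))*F(X(-2, 2)) = (((4 + (-26 + 5*(-3))/(-5 - 3))*(-1) - 97)/(-61 + 3))*(4*1*(-5 + 1)) = (((4 + (-26 - 15)/(-8))*(-1) - 97)/(-58))*(4*1*(-4)) = (((4 - ⅛*(-41))*(-1) - 97)*(-1/58))*(-16) = (((4 + 41/8)*(-1) - 97)*(-1/58))*(-16) = (((73/8)*(-1) - 97)*(-1/58))*(-16) = ((-73/8 - 97)*(-1/58))*(-16) = -849/8*(-1/58)*(-16) = (849/464)*(-16) = -849/29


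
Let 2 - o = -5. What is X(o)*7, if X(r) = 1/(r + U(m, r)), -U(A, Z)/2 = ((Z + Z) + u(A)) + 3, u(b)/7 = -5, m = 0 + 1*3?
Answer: 7/43 ≈ 0.16279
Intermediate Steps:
m = 3 (m = 0 + 3 = 3)
o = 7 (o = 2 - 1*(-5) = 2 + 5 = 7)
u(b) = -35 (u(b) = 7*(-5) = -35)
U(A, Z) = 64 - 4*Z (U(A, Z) = -2*(((Z + Z) - 35) + 3) = -2*((2*Z - 35) + 3) = -2*((-35 + 2*Z) + 3) = -2*(-32 + 2*Z) = 64 - 4*Z)
X(r) = 1/(64 - 3*r) (X(r) = 1/(r + (64 - 4*r)) = 1/(64 - 3*r))
X(o)*7 = -1/(-64 + 3*7)*7 = -1/(-64 + 21)*7 = -1/(-43)*7 = -1*(-1/43)*7 = (1/43)*7 = 7/43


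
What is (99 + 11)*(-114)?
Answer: -12540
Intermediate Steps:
(99 + 11)*(-114) = 110*(-114) = -12540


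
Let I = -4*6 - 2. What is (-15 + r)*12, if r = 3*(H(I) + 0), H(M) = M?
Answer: -1116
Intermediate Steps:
I = -26 (I = -24 - 2 = -26)
r = -78 (r = 3*(-26 + 0) = 3*(-26) = -78)
(-15 + r)*12 = (-15 - 78)*12 = -93*12 = -1116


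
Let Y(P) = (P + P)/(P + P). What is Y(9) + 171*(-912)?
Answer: -155951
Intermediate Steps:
Y(P) = 1 (Y(P) = (2*P)/((2*P)) = (2*P)*(1/(2*P)) = 1)
Y(9) + 171*(-912) = 1 + 171*(-912) = 1 - 155952 = -155951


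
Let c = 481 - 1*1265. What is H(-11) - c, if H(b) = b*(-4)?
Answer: 828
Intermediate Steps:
c = -784 (c = 481 - 1265 = -784)
H(b) = -4*b
H(-11) - c = -4*(-11) - 1*(-784) = 44 + 784 = 828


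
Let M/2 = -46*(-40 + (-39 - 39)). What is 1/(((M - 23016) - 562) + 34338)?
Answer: 1/21616 ≈ 4.6262e-5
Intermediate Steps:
M = 10856 (M = 2*(-46*(-40 + (-39 - 39))) = 2*(-46*(-40 - 78)) = 2*(-46*(-118)) = 2*5428 = 10856)
1/(((M - 23016) - 562) + 34338) = 1/(((10856 - 23016) - 562) + 34338) = 1/((-12160 - 562) + 34338) = 1/(-12722 + 34338) = 1/21616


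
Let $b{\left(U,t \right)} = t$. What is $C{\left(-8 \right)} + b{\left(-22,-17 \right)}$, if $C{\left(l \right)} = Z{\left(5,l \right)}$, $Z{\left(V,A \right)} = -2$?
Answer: $-19$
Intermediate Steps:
$C{\left(l \right)} = -2$
$C{\left(-8 \right)} + b{\left(-22,-17 \right)} = -2 - 17 = -19$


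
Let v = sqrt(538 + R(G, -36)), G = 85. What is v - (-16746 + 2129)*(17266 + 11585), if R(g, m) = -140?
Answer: 421715067 + sqrt(398) ≈ 4.2171e+8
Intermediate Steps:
v = sqrt(398) (v = sqrt(538 - 140) = sqrt(398) ≈ 19.950)
v - (-16746 + 2129)*(17266 + 11585) = sqrt(398) - (-16746 + 2129)*(17266 + 11585) = sqrt(398) - (-14617)*28851 = sqrt(398) - 1*(-421715067) = sqrt(398) + 421715067 = 421715067 + sqrt(398)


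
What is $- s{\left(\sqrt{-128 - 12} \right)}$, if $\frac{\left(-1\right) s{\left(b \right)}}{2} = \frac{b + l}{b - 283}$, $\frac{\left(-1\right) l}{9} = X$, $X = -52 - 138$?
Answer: $\frac{4 \left(\sqrt{35} - 855 i\right)}{2 \sqrt{35} + 283 i} \approx -12.06 - 0.58785 i$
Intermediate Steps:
$X = -190$ ($X = -52 - 138 = -190$)
$l = 1710$ ($l = \left(-9\right) \left(-190\right) = 1710$)
$s{\left(b \right)} = - \frac{2 \left(1710 + b\right)}{-283 + b}$ ($s{\left(b \right)} = - 2 \frac{b + 1710}{b - 283} = - 2 \frac{1710 + b}{-283 + b} = - \frac{2 \left(1710 + b\right)}{-283 + b}$)
$- s{\left(\sqrt{-128 - 12} \right)} = - \frac{2 \left(-1710 - \sqrt{-128 - 12}\right)}{-283 + \sqrt{-128 - 12}} = - \frac{2 \left(-1710 - \sqrt{-140}\right)}{-283 + \sqrt{-140}} = - \frac{2 \left(-1710 - 2 i \sqrt{35}\right)}{-283 + 2 i \sqrt{35}}$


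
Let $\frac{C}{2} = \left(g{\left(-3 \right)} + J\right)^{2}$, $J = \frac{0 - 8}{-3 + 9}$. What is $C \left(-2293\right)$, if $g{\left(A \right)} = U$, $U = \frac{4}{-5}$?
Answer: $- \frac{4696064}{225} \approx -20871.0$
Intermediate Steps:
$U = - \frac{4}{5}$ ($U = 4 \left(- \frac{1}{5}\right) = - \frac{4}{5} \approx -0.8$)
$g{\left(A \right)} = - \frac{4}{5}$
$J = - \frac{4}{3}$ ($J = - \frac{8}{6} = \left(-8\right) \frac{1}{6} = - \frac{4}{3} \approx -1.3333$)
$C = \frac{2048}{225}$ ($C = 2 \left(- \frac{4}{5} - \frac{4}{3}\right)^{2} = 2 \left(- \frac{32}{15}\right)^{2} = 2 \cdot \frac{1024}{225} = \frac{2048}{225} \approx 9.1022$)
$C \left(-2293\right) = \frac{2048}{225} \left(-2293\right) = - \frac{4696064}{225}$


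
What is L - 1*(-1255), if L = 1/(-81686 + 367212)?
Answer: 358335131/285526 ≈ 1255.0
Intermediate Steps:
L = 1/285526 ≈ 3.5023e-6
L - 1*(-1255) = 1/285526 - 1*(-1255) = 1/285526 + 1255 = 358335131/285526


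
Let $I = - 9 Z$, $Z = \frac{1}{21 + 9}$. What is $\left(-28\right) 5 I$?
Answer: $42$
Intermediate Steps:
$Z = \frac{1}{30} \approx 0.033333$
$I = - \frac{3}{10}$ ($I = \left(-9\right) \frac{1}{30} = - \frac{3}{10} \approx -0.3$)
$\left(-28\right) 5 I = \left(-28\right) 5 \left(- \frac{3}{10}\right) = \left(-140\right) \left(- \frac{3}{10}\right) = 42$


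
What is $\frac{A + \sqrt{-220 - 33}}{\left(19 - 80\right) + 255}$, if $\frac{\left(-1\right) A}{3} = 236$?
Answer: $- \frac{354}{97} + \frac{i \sqrt{253}}{194} \approx -3.6495 + 0.08199 i$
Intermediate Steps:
$A = -708$ ($A = \left(-3\right) 236 = -708$)
$\frac{A + \sqrt{-220 - 33}}{\left(19 - 80\right) + 255} = \frac{-708 + \sqrt{-220 - 33}}{\left(19 - 80\right) + 255} = \frac{-708 + \sqrt{-253}}{\left(19 - 80\right) + 255} = \frac{-708 + i \sqrt{253}}{-61 + 255} = \frac{-708 + i \sqrt{253}}{194} = \left(-708 + i \sqrt{253}\right) \frac{1}{194} = - \frac{354}{97} + \frac{i \sqrt{253}}{194}$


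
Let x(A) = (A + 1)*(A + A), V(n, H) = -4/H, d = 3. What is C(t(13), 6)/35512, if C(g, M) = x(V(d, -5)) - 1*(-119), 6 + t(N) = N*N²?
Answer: 3047/887800 ≈ 0.0034321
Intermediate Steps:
t(N) = -6 + N³ (t(N) = -6 + N*N² = -6 + N³)
x(A) = 2*A*(1 + A) (x(A) = (1 + A)*(2*A) = 2*A*(1 + A))
C(g, M) = 3047/25 (C(g, M) = 2*(-4/(-5))*(1 - 4/(-5)) - 1*(-119) = 2*(-4*(-⅕))*(1 - 4*(-⅕)) + 119 = 2*(⅘)*(1 + ⅘) + 119 = 2*(⅘)*(9/5) + 119 = 72/25 + 119 = 3047/25)
C(t(13), 6)/35512 = (3047/25)/35512 = (3047/25)*(1/35512) = 3047/887800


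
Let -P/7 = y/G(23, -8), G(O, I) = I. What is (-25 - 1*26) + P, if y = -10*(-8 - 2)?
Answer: 73/2 ≈ 36.500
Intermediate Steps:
y = 100 (y = -10*(-10) = 100)
P = 175/2 (P = -700/(-8) = -700*(-1)/8 = -7*(-25/2) = 175/2 ≈ 87.500)
(-25 - 1*26) + P = (-25 - 1*26) + 175/2 = (-25 - 26) + 175/2 = -51 + 175/2 = 73/2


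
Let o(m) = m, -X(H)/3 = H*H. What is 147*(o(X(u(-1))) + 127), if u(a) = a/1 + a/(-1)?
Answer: 18669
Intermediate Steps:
u(a) = 0 (u(a) = a*1 + a*(-1) = a - a = 0)
X(H) = -3*H² (X(H) = -3*H*H = -3*H²)
147*(o(X(u(-1))) + 127) = 147*(-3*0² + 127) = 147*(-3*0 + 127) = 147*(0 + 127) = 147*127 = 18669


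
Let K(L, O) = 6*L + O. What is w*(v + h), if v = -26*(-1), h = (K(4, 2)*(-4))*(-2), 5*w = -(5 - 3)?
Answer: -468/5 ≈ -93.600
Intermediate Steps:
w = -⅖ (w = (-(5 - 3))/5 = (-1*2)/5 = (⅕)*(-2) = -⅖ ≈ -0.40000)
K(L, O) = O + 6*L
h = 208 (h = ((2 + 6*4)*(-4))*(-2) = ((2 + 24)*(-4))*(-2) = (26*(-4))*(-2) = -104*(-2) = 208)
v = 26
w*(v + h) = -2*(26 + 208)/5 = -⅖*234 = -468/5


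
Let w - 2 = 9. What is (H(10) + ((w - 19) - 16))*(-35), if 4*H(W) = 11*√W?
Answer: 840 - 385*√10/4 ≈ 535.63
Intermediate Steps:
w = 11 (w = 2 + 9 = 11)
H(W) = 11*√W/4 (H(W) = (11*√W)/4 = 11*√W/4)
(H(10) + ((w - 19) - 16))*(-35) = (11*√10/4 + ((11 - 19) - 16))*(-35) = (11*√10/4 + (-8 - 16))*(-35) = (11*√10/4 - 24)*(-35) = (-24 + 11*√10/4)*(-35) = 840 - 385*√10/4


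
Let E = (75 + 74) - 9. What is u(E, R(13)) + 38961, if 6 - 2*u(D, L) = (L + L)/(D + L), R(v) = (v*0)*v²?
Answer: 38964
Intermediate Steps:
E = 140 (E = 149 - 9 = 140)
R(v) = 0 (R(v) = 0*v² = 0)
u(D, L) = 3 - L/(D + L) (u(D, L) = 3 - (L + L)/(2*(D + L)) = 3 - 2*L/(2*(D + L)) = 3 - L/(D + L))
u(E, R(13)) + 38961 = (2*0 + 3*140)/(140 + 0) + 38961 = (0 + 420)/140 + 38961 = (1/140)*420 + 38961 = 3 + 38961 = 38964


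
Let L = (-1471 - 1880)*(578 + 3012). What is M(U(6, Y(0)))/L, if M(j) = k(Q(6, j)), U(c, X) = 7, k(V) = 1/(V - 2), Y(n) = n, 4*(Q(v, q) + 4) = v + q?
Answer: 2/66165495 ≈ 3.0227e-8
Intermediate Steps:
Q(v, q) = -4 + q/4 + v/4 (Q(v, q) = -4 + (v + q)/4 = -4 + (q + v)/4 = -4 + (q/4 + v/4) = -4 + q/4 + v/4)
k(V) = 1/(-2 + V)
M(j) = 1/(-9/2 + j/4) (M(j) = 1/(-2 + (-4 + j/4 + (1/4)*6)) = 1/(-2 + (-4 + j/4 + 3/2)) = 1/(-2 + (-5/2 + j/4)) = 1/(-9/2 + j/4))
L = -12030090 (L = -3351*3590 = -12030090)
M(U(6, Y(0)))/L = (4/(-18 + 7))/(-12030090) = (4/(-11))*(-1/12030090) = (4*(-1/11))*(-1/12030090) = -4/11*(-1/12030090) = 2/66165495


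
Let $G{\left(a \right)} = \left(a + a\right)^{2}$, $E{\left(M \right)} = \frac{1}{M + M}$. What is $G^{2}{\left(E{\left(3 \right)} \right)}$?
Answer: $\frac{1}{81} \approx 0.012346$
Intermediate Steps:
$E{\left(M \right)} = \frac{1}{2 M}$
$G{\left(a \right)} = 4 a^{2}$ ($G{\left(a \right)} = \left(2 a\right)^{2} = 4 a^{2}$)
$G^{2}{\left(E{\left(3 \right)} \right)} = \left(4 \left(\frac{1}{2 \cdot 3}\right)^{2}\right)^{2} = \left(4 \left(\frac{1}{2} \cdot \frac{1}{3}\right)^{2}\right)^{2} = \left(\frac{4}{36}\right)^{2} = \left(4 \cdot \frac{1}{36}\right)^{2} = \left(\frac{1}{9}\right)^{2} = \frac{1}{81}$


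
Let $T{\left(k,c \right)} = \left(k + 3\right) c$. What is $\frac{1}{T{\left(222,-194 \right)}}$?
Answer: $- \frac{1}{43650} \approx -2.291 \cdot 10^{-5}$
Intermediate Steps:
$T{\left(k,c \right)} = c \left(3 + k\right)$ ($T{\left(k,c \right)} = \left(3 + k\right) c = c \left(3 + k\right)$)
$\frac{1}{T{\left(222,-194 \right)}} = \frac{1}{\left(-194\right) \left(3 + 222\right)} = \frac{1}{\left(-194\right) 225} = \frac{1}{-43650} = - \frac{1}{43650}$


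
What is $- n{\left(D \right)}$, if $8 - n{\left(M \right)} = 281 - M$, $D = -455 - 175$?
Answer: $903$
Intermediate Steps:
$D = -630$ ($D = -455 - 175 = -630$)
$n{\left(M \right)} = -273 + M$ ($n{\left(M \right)} = 8 - \left(281 - M\right) = 8 + \left(-281 + M\right) = -273 + M$)
$- n{\left(D \right)} = - (-273 - 630) = \left(-1\right) \left(-903\right) = 903$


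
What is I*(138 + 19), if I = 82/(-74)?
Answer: -6437/37 ≈ -173.97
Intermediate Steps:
I = -41/37 (I = 82*(-1/74) = -41/37 ≈ -1.1081)
I*(138 + 19) = -41*(138 + 19)/37 = -41/37*157 = -6437/37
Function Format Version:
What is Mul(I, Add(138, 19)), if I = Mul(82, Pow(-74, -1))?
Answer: Rational(-6437, 37) ≈ -173.97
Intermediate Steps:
I = Rational(-41, 37) (I = Mul(82, Rational(-1, 74)) = Rational(-41, 37) ≈ -1.1081)
Mul(I, Add(138, 19)) = Mul(Rational(-41, 37), Add(138, 19)) = Mul(Rational(-41, 37), 157) = Rational(-6437, 37)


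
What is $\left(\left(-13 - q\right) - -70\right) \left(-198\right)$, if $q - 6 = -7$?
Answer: $-11484$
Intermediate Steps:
$q = -1$ ($q = 6 - 7 = -1$)
$\left(\left(-13 - q\right) - -70\right) \left(-198\right) = \left(\left(-13 - -1\right) - -70\right) \left(-198\right) = \left(\left(-13 + 1\right) + 70\right) \left(-198\right) = \left(-12 + 70\right) \left(-198\right) = 58 \left(-198\right) = -11484$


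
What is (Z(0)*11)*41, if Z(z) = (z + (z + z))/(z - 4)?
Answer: 0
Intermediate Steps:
Z(z) = 3*z/(-4 + z) (Z(z) = (z + 2*z)/(-4 + z) = (3*z)/(-4 + z) = 3*z/(-4 + z))
(Z(0)*11)*41 = ((3*0/(-4 + 0))*11)*41 = ((3*0/(-4))*11)*41 = ((3*0*(-¼))*11)*41 = (0*11)*41 = 0*41 = 0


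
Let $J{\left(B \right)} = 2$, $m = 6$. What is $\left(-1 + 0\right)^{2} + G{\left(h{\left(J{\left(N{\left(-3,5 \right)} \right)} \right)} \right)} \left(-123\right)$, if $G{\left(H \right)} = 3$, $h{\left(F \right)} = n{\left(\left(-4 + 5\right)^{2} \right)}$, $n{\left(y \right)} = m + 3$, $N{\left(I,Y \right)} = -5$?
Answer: $-368$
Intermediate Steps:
$n{\left(y \right)} = 9$ ($n{\left(y \right)} = 6 + 3 = 9$)
$h{\left(F \right)} = 9$
$\left(-1 + 0\right)^{2} + G{\left(h{\left(J{\left(N{\left(-3,5 \right)} \right)} \right)} \right)} \left(-123\right) = \left(-1 + 0\right)^{2} + 3 \left(-123\right) = \left(-1\right)^{2} - 369 = 1 - 369 = -368$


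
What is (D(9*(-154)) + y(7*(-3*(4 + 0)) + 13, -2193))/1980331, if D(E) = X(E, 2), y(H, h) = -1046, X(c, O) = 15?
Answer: -1031/1980331 ≈ -0.00052062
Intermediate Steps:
D(E) = 15
(D(9*(-154)) + y(7*(-3*(4 + 0)) + 13, -2193))/1980331 = (15 - 1046)/1980331 = -1031*1/1980331 = -1031/1980331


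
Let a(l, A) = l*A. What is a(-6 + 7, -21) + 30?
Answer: 9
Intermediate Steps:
a(l, A) = A*l
a(-6 + 7, -21) + 30 = -21*(-6 + 7) + 30 = -21*1 + 30 = -21 + 30 = 9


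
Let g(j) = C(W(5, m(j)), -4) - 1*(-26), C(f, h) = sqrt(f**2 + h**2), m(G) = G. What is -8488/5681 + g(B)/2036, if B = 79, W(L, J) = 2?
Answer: -8566931/5783258 + sqrt(5)/1018 ≈ -1.4791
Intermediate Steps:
g(j) = 26 + 2*sqrt(5) (g(j) = sqrt(2**2 + (-4)**2) - 1*(-26) = sqrt(4 + 16) + 26 = sqrt(20) + 26 = 2*sqrt(5) + 26 = 26 + 2*sqrt(5))
-8488/5681 + g(B)/2036 = -8488/5681 + (26 + 2*sqrt(5))/2036 = -8488*1/5681 + (26 + 2*sqrt(5))*(1/2036) = -8488/5681 + (13/1018 + sqrt(5)/1018) = -8566931/5783258 + sqrt(5)/1018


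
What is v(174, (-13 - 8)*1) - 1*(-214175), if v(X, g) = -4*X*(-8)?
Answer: 219743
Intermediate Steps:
v(X, g) = 32*X
v(174, (-13 - 8)*1) - 1*(-214175) = 32*174 - 1*(-214175) = 5568 + 214175 = 219743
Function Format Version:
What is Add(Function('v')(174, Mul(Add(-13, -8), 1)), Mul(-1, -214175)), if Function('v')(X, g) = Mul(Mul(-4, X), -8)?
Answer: 219743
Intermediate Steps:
Function('v')(X, g) = Mul(32, X)
Add(Function('v')(174, Mul(Add(-13, -8), 1)), Mul(-1, -214175)) = Add(Mul(32, 174), Mul(-1, -214175)) = Add(5568, 214175) = 219743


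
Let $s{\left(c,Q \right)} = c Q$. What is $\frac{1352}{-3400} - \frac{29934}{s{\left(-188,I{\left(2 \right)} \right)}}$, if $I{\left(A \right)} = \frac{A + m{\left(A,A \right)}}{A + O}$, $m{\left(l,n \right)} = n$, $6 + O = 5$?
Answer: $\frac{6297431}{159800} \approx 39.408$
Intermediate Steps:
$O = -1$ ($O = -6 + 5 = -1$)
$I{\left(A \right)} = \frac{2 A}{-1 + A}$ ($I{\left(A \right)} = \frac{A + A}{A - 1} = \frac{2 A}{-1 + A}$)
$s{\left(c,Q \right)} = Q c$
$\frac{1352}{-3400} - \frac{29934}{s{\left(-188,I{\left(2 \right)} \right)}} = \frac{1352}{-3400} - \frac{29934}{2 \cdot 2 \frac{1}{-1 + 2} \left(-188\right)} = 1352 \left(- \frac{1}{3400}\right) - \frac{29934}{2 \cdot 2 \cdot 1^{-1} \left(-188\right)} = - \frac{169}{425} - \frac{29934}{2 \cdot 2 \cdot 1 \left(-188\right)} = - \frac{169}{425} - \frac{29934}{4 \left(-188\right)} = - \frac{169}{425} - \frac{29934}{-752} = - \frac{169}{425} - - \frac{14967}{376} = - \frac{169}{425} + \frac{14967}{376} = \frac{6297431}{159800}$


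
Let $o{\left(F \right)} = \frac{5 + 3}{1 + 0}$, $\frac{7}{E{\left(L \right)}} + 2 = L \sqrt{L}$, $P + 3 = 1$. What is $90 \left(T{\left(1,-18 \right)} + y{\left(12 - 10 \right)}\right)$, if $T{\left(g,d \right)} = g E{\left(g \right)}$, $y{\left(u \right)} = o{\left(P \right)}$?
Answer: $90$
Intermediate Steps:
$P = -2$ ($P = -3 + 1 = -2$)
$E{\left(L \right)} = \frac{7}{-2 + L^{\frac{3}{2}}}$ ($E{\left(L \right)} = \frac{7}{-2 + L \sqrt{L}} = \frac{7}{-2 + L^{\frac{3}{2}}}$)
$o{\left(F \right)} = 8$ ($o{\left(F \right)} = \frac{8}{1} = 8 \cdot 1 = 8$)
$y{\left(u \right)} = 8$
$T{\left(g,d \right)} = \frac{7 g}{-2 + g^{\frac{3}{2}}}$ ($T{\left(g,d \right)} = g \frac{7}{-2 + g^{\frac{3}{2}}} = \frac{7 g}{-2 + g^{\frac{3}{2}}}$)
$90 \left(T{\left(1,-18 \right)} + y{\left(12 - 10 \right)}\right) = 90 \left(7 \cdot 1 \frac{1}{-2 + 1^{\frac{3}{2}}} + 8\right) = 90 \left(7 \cdot 1 \frac{1}{-2 + 1} + 8\right) = 90 \left(7 \cdot 1 \frac{1}{-1} + 8\right) = 90 \left(7 \cdot 1 \left(-1\right) + 8\right) = 90 \left(-7 + 8\right) = 90 \cdot 1 = 90$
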